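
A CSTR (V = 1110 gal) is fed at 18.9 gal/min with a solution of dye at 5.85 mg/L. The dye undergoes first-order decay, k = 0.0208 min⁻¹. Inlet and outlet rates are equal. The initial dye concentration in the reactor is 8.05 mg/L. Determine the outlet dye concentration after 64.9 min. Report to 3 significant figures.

3.10 mg/L

Species balance: V dC/dt = Q C_in − Q C − k V C.
This is linear with rate a = Q/V + k = 0.037827 min⁻¹.
C_ss = Q C_in/(Q + kV) = 2.6333 mg/L; C(t) = C_ss + (C₀ − C_ss) e^(−a t).
C(64.9) = 2.6333 + (5.4167)·e^(−0.037827·64.9) = 2.6333 + (5.4167)·0.085865 = 3.0984 mg/L.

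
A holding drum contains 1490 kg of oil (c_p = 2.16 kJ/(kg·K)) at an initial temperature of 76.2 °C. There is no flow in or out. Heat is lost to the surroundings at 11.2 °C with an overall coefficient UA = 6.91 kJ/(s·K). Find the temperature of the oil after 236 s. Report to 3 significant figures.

50.4 °C

First-law balance (no shaft work): M c_p dT/dt = −UA(T − T_amb).
dT/dt = (T_ss − T)/τ with T_ss = T_amb = 11.200 °C, τ = M c_p/UA = 1490·2.16/6.91 = 465.76 s.
Solution: T(t) = T_ss + (T₀ − T_ss) e^(−t/τ).
T(236) = 11.200 + (65.000)·0.60248 = 50.361 °C.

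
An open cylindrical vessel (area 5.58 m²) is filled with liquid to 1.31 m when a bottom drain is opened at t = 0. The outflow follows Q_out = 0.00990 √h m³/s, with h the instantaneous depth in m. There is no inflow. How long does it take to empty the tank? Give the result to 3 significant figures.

With no inflow, A dh/dt = −0.00990 √h.
∫ h^(−1/2) dh = −(0.00990/A) ∫ dt, giving 2√h = 2√h₀ − (0.00990/A) t.
Set h = 0: 2√h₀ = (0.00990/A) t_empty ⇒ t_empty = 2A√h₀/0.00990.
t_empty = 2·5.58·√1.31/0.00990 = 11.160·1.1446/0.00990 = 1290.2 s.

1290 s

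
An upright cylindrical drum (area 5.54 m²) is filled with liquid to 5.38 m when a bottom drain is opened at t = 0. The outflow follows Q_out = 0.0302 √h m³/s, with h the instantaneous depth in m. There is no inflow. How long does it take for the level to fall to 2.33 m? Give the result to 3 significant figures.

291 s

Accumulation of liquid (constant cross-section A): A dh/dt = −0.0302 √h.
∫ h^(−1/2) dh = −(0.0302/A) ∫ dt, giving 2√h = 2√h₀ − (0.0302/A) t.
t = 2A(√h₀ − √h)/0.0302 = 2·5.54·(√5.38 − √2.33)/0.0302
  = 11.080 × (2.3195 − 1.5264) / 0.0302 = 290.96 s.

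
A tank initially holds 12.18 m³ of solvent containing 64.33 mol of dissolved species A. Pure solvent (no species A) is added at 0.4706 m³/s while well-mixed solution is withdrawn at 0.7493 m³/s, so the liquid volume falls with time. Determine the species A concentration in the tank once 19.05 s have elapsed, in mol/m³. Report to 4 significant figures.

Total volume: dV/dt = Q_in − Q_out = -0.278700 m³/s, so V(t) = 12.18 − 0.278700 t and V(19.05) = 6.87077 m³.
No species A enters, so dm/dt = −Q_out · (m/V).
Separate: dm/m = −Q_out dt/V(t) ⇒ ln(m/m₀) = −(Q_out/(Q_in−Q_out)) ln(V/V₀).
m = m₀ (V₀/V)^(Q_out/(Q_in−Q_out)) = 64.33 × (12.18/6.87077)^(-2.68855) = 13.8015 mol.
C = m/V = 13.8015/6.87077 = 2.00873 mol/m³.

2.009 mol/m³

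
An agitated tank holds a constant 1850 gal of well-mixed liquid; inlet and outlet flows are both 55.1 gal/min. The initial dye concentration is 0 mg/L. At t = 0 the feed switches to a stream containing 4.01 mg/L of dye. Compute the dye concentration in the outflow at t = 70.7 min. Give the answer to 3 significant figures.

Transient balance on the dissolved component: V dC/dt = Q(C_in − C).
Rewrite as dC/dt + C/τ = C_in/τ, τ = V/Q = 33.575 min.
Solution: C(t) = C_in + (C₀ − C_in) e^(−t/τ).
C(70.7) = 4.01 + (0 − 4.01)·e^(−70.7/33.575) = 4.01 + (-4.0100)·0.12176 = 3.5217 mg/L.

3.52 mg/L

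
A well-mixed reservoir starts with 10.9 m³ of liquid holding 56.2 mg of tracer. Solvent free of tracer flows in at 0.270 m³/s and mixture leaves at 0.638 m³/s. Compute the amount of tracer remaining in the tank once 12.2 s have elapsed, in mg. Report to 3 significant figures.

Let m(t) be the amount of tracer. Volume: V(t) = V₀ + (Q_in − Q_out) t = 10.9 − 0.36800 t; V(12.2) = 6.4104 m³.
Solute balance: dm/dt = 0 − Q_out C = −Q_out m/V(t).
dm/m = −Q_out dt/(V₀ − 0.36800 t); integrating gives ln(m/m₀) = −(Q_out/(Q_in−Q_out)) ln(V/V₀).
m = m₀ (V₀/V)^(Q_out/(Q_in−Q_out)) = 56.2 × (10.9/6.4104)^(-1.7337) = 22.390 mg.

22.4 mg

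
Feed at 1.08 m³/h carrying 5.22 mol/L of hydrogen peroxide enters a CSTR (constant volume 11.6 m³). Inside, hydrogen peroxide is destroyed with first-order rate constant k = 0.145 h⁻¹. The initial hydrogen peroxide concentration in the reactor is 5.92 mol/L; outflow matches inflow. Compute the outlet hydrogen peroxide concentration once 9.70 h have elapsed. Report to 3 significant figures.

2.43 mol/L

Accumulation = in − out − consumed: V dC/dt = Q C_in − Q C − k V C.
This is linear with rate a = Q/V + k = 0.23810 h⁻¹.
C_ss = Q C_in/(Q + kV) = 2.0411 mol/L; C(t) = C_ss + (C₀ − C_ss) e^(−a t).
C(9.70) = 2.0411 + (3.8789)·e^(−0.23810·9.70) = 2.0411 + (3.8789)·0.099301 = 2.4263 mol/L.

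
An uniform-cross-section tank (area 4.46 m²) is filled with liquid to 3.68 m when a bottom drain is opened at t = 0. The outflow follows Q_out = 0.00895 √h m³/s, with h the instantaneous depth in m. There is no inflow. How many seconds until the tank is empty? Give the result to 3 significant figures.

1910 s

With no inflow, A dh/dt = −0.00895 √h.
This is separable: 2 d(√h)/dt = −0.00895/A, so √h = √h₀ − (0.00895/(2A)) t.
Set h = 0: 2√h₀ = (0.00895/A) t_empty ⇒ t_empty = 2A√h₀/0.00895.
t_empty = 2·4.46·√3.68/0.00895 = 8.9200·1.9183/0.00895 = 1911.9 s.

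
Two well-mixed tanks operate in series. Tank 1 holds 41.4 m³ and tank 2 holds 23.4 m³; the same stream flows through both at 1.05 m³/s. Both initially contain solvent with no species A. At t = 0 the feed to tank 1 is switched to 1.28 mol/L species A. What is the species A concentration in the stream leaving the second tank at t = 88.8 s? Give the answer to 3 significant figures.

1.00 mol/L

Species balance on tank i: dCᵢ/dt = (Cᵢ₋₁ − Cᵢ)/τᵢ with τᵢ = Vᵢ/Q.
τ₁ = 41.4/1.05 = 39.429 s; τ₂ = 23.4/1.05 = 22.286 s.
Solving the cascade with C₁(0)=C₂(0)=0 gives C₂(t) = C_in[1 − (τ₁ e^(−t/τ₁) − τ₂ e^(−t/τ₂))/(τ₁ − τ₂)].
At t = 88.8: e^(−t/τ₁) = 0.10517, e^(−t/τ₂) = 0.018600.
C₂ = 1.28·[1 − (39.429·0.10517 − 22.286·0.018600)/(17.143)] = 1.28·0.78229 = 1.0013 mol/L.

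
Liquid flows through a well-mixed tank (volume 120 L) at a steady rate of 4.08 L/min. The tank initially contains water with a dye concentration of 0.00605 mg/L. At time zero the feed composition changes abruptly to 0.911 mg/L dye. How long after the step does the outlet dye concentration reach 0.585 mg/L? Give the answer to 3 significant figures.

Species balance: V dC/dt = Q(C_in − C) ⇒ τ = V/Q = 29.412 min.
C(t) = C_in + (C₀ − C_in) e^(−t/τ). Set C = 0.585 and solve for t:
e^(−t/τ) = (C − C_in)/(C₀ − C_in) = (0.585 − 0.911)/(0.00605 − 0.911) = 0.36024
t = −τ ln(…) = 29.412 × 1.0210 = 30.029 min.

30.0 min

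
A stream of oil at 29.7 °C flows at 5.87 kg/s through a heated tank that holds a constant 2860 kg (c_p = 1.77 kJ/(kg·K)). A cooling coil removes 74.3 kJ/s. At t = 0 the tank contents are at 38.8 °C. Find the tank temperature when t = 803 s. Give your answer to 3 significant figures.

Heat balance on the well-mixed liquid: M c_p dT/dt = ṁ c_p (T_in − T) − 74.3.
τ = M/ṁ = 487.22 s; T_ss = T_in − Q̇/(ṁ c_p) = 29.7 − 74.3/(5.87·1.77) = 22.549 °C.
T approaches T_ss exponentially: T(t) = T_ss + (T₀ − T_ss) e^(−t/τ).
T(803) = 22.549 + (16.251)·e^(−803/487.22) = 22.549 + (16.251)·0.19241 = 25.676 °C.

25.7 °C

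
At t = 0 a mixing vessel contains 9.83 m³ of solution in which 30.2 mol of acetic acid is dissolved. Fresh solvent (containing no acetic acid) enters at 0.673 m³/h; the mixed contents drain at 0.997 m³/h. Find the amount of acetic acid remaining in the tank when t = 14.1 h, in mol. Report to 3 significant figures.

Let m(t) be the amount of acetic acid. Volume: V(t) = V₀ + (Q_in − Q_out) t = 9.83 − 0.32400 t; V(14.1) = 5.2616 m³.
Species balance (pure solvent in): dm/dt = −Q_out · m/V(t).
Separate: dm/m = −Q_out dt/V(t) ⇒ ln(m/m₀) = −(Q_out/(Q_in−Q_out)) ln(V/V₀).
m = m₀ (V₀/V)^(Q_out/(Q_in−Q_out)) = 30.2 × (9.83/5.2616)^(-3.0772) = 4.4132 mol.

4.41 mol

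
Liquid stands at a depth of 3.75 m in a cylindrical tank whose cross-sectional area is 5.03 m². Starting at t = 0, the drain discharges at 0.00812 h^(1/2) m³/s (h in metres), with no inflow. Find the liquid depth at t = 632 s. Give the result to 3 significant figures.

Accumulation of liquid (constant cross-section A): A dh/dt = −0.00812 √h.
This is separable: 2 d(√h)/dt = −0.00812/A, so √h = √h₀ − (0.00812/(2A)) t.
√h = √3.75 − 0.00812·632/(2·5.03) = 1.9365 − 0.51012 = 1.4264.
h = 1.4264² = 2.0345 m.

2.03 m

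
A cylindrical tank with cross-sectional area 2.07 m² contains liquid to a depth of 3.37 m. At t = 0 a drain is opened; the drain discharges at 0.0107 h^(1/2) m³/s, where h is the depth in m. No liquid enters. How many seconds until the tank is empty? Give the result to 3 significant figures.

Accumulation of liquid (constant cross-section A): A dh/dt = −0.0107 √h.
This is separable: 2 d(√h)/dt = −0.0107/A, so √h = √h₀ − (0.0107/(2A)) t.
Set h = 0: 2√h₀ = (0.0107/A) t_empty ⇒ t_empty = 2A√h₀/0.0107.
t_empty = 2·2.07·√3.37/0.0107 = 4.1400·1.8358/0.0107 = 710.28 s.

710 s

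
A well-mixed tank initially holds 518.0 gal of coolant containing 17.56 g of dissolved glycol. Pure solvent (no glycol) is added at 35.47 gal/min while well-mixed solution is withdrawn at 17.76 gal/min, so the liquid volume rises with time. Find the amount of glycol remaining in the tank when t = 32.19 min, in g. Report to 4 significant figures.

Total volume: dV/dt = Q_in − Q_out = 17.7100 gal/min, so V(t) = 518.0 + 17.7100 t and V(32.19) = 1088.08 gal.
Solute balance: dm/dt = 0 − Q_out C = −Q_out m/V(t).
dm/m = −Q_out dt/(V₀ + 17.7100 t); integrating gives ln(m/m₀) = −(Q_out/(Q_in−Q_out)) ln(V/V₀).
m = m₀ (V₀/V)^(Q_out/(Q_in−Q_out)) = 17.56 × (518.0/1088.08)^(1.00282) = 8.34222 g.

8.342 g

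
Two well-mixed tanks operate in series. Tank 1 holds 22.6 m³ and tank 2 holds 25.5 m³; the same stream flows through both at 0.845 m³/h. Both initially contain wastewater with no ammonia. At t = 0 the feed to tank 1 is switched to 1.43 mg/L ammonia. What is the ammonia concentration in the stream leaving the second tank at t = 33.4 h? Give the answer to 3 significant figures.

0.469 mg/L

Species balance on tank i: dCᵢ/dt = (Cᵢ₋₁ − Cᵢ)/τᵢ with τᵢ = Vᵢ/Q.
τ₁ = 22.6/0.845 = 26.746 h; τ₂ = 25.5/0.845 = 30.178 h.
Tank 1: C₁ = C_in(1 − e^(−t/τ₁)). Tank 2 (τ₁ ≠ τ₂): C₂ = C_in[1 − (τ₁ e^(−t/τ₁) − τ₂ e^(−t/τ₂))/(τ₁ − τ₂)].
At t = 33.4: e^(−t/τ₁) = 0.28685, e^(−t/τ₂) = 0.33062.
C₂ = 1.43·[1 − (26.746·0.28685 − 30.178·0.33062)/(-3.4320)] = 1.43·0.32825 = 0.46940 mg/L.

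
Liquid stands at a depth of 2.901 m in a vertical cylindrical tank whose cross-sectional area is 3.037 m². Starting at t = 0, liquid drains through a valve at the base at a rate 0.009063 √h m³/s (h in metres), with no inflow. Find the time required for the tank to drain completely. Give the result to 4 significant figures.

A dh/dt = −Q_out = −0.009063 √h.
∫ h^(−1/2) dh = −(0.009063/A) ∫ dt, giving 2√h = 2√h₀ − (0.009063/A) t.
Set h = 0: 2√h₀ = (0.009063/A) t_empty ⇒ t_empty = 2A√h₀/0.009063.
t_empty = 2·3.037·√2.901/0.009063 = 6.07400·1.70323/0.009063 = 1141.50 s.

1142 s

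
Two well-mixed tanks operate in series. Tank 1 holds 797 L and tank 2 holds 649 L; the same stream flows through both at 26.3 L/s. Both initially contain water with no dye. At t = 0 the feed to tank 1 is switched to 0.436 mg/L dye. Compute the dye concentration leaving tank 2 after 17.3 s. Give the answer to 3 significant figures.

0.0578 mg/L

Each tank obeys Vᵢ dCᵢ/dt = Q(Cᵢ₋₁ − Cᵢ), so τᵢ = Vᵢ/Q.
τ₁ = 797/26.3 = 30.304 s; τ₂ = 649/26.3 = 24.677 s.
Solving the cascade with C₁(0)=C₂(0)=0 gives C₂(t) = C_in[1 − (τ₁ e^(−t/τ₁) − τ₂ e^(−t/τ₂))/(τ₁ − τ₂)].
At t = 17.3: e^(−t/τ₁) = 0.56503, e^(−t/τ₂) = 0.49606.
C₂ = 0.436·[1 − (30.304·0.56503 − 24.677·0.49606)/(5.6274)] = 0.436·0.13252 = 0.057780 mg/L.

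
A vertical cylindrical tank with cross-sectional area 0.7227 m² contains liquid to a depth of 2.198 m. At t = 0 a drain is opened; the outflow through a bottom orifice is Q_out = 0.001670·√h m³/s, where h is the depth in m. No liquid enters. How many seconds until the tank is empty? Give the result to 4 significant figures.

1283 s

A dh/dt = −Q_out = −0.001670 √h.
Separate and integrate: 2(√h − √h₀) = −(0.001670/A) t.
Tank is empty when √h = 0: t_empty = 2A√h₀/0.001670.
t_empty = 2·0.7227·√2.198/0.001670 = 1.44540·1.48257/0.001670 = 1283.17 s.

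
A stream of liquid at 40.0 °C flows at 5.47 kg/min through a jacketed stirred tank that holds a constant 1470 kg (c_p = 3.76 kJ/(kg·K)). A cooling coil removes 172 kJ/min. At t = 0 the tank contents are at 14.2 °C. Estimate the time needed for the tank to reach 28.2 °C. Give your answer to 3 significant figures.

M c_p dT/dt = ṁ c_p (T_in − T) − Q̇.
τ = M/ṁ = 268.74 min; T_ss = T_in − Q̇/(ṁ c_p) = 31.637 °C.
T(t) = T_ss + (T₀ − T_ss) e^(−t/τ). Set T = 28.2:
e^(−t/τ) = (28.2 − 31.637)/(14.2 − 31.637) = 0.19712
t = −268.74 · ln(0.19712) = 436.42 min.

436 min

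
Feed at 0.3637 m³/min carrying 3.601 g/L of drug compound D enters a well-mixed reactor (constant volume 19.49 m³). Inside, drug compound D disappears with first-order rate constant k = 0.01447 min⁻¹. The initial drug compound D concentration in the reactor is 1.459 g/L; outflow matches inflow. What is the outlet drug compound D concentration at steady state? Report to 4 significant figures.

Species balance: V dC/dt = Q C_in − Q C − k V C.
Steady state (dC/dt = 0): C_ss = Q C_in/(Q + kV) = C_in/(1 + kV/Q).
C_ss = 0.3637·3.601/(0.3637 + 0.01447·19.49) = 1.30968/0.645720 = 2.02825 g/L.

2.028 g/L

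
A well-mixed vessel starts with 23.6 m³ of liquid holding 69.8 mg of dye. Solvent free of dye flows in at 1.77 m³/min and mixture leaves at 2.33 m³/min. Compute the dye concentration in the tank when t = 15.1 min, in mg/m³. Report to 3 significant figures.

0.728 mg/m³

Total volume: dV/dt = Q_in − Q_out = -0.56000 m³/min, so V(t) = 23.6 − 0.56000 t and V(15.1) = 15.144 m³.
Solute balance: dm/dt = 0 − Q_out C = −Q_out m/V(t).
dm/m = −Q_out dt/(V₀ − 0.56000 t); integrating gives ln(m/m₀) = −(Q_out/(Q_in−Q_out)) ln(V/V₀).
m = m₀ (V₀/V)^(Q_out/(Q_in−Q_out)) = 69.8 × (23.6/15.144)^(-4.1607) = 11.021 mg.
C = m/V = 11.021/15.144 = 0.72772 mg/m³.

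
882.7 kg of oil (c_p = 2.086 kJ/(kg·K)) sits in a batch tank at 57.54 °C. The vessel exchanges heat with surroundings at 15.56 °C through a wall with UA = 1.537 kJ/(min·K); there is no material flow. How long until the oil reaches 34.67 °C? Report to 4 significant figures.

Lumped-capacitance energy balance: M c_p dT/dt = UA(T_amb − T).
τ = M c_p/UA = 1197.99 min; T_ss = T_amb = 15.5600 °C.
T(t) = T_ss + (T₀ − T_ss)e^(−t/τ); set T = 34.67:
t = −τ ln[(T − T_ss)/(T₀ − T_ss)] = −1197.99 · ln(0.455217) = 942.797 min.

942.8 min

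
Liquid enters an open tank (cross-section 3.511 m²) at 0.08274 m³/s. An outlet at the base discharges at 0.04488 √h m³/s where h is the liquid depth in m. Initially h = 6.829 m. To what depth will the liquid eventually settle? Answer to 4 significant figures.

3.399 m

A dh/dt = Q_in − 0.04488 √h. Steady state requires inflow = outflow:
Q_in = 0.04488 √h_ss ⇒ √h_ss = 0.08274/0.04488 = 1.84358.
h_ss = 1.84358² = 3.39880 m. (Since h₀ = 6.829 m > h_ss, the level will fall toward this value.)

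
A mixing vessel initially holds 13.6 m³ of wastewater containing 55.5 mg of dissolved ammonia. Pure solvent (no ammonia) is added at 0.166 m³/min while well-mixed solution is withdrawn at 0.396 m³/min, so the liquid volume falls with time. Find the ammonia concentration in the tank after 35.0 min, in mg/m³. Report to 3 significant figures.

2.14 mg/m³

Let m(t) be the amount of ammonia. Volume: V(t) = V₀ + (Q_in − Q_out) t = 13.6 − 0.23000 t; V(35.0) = 5.5500 m³.
Species balance (pure solvent in): dm/dt = −Q_out · m/V(t).
dm/m = −Q_out dt/(V₀ − 0.23000 t); integrating gives ln(m/m₀) = −(Q_out/(Q_in−Q_out)) ln(V/V₀).
m = m₀ (V₀/V)^(Q_out/(Q_in−Q_out)) = 55.5 × (13.6/5.5500)^(-1.7217) = 11.861 mg.
C = m/V = 11.861/5.5500 = 2.1371 mg/m³.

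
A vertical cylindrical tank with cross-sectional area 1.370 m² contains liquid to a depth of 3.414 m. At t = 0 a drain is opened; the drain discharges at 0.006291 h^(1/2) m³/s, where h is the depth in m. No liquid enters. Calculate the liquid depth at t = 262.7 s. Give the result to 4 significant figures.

1.549 m

Accumulation of liquid (constant cross-section A): A dh/dt = −0.006291 √h.
∫ h^(−1/2) dh = −(0.006291/A) ∫ dt, giving 2√h = 2√h₀ − (0.006291/A) t.
√h = √3.414 − 0.006291·262.7/(2·1.370) = 1.84770 − 0.603155 = 1.24455.
h = 1.24455² = 1.54889 m.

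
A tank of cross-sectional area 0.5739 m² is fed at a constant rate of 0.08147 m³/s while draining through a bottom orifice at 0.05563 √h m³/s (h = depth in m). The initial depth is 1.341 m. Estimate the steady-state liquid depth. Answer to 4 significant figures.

A dh/dt = Q_in − 0.05563 √h. Steady state requires inflow = outflow:
Q_in = 0.05563 √h_ss ⇒ √h_ss = 0.08147/0.05563 = 1.46450.
h_ss = 1.46450² = 2.14475 m. (Since h₀ = 1.341 m < h_ss, the level will rise toward this value.)

2.145 m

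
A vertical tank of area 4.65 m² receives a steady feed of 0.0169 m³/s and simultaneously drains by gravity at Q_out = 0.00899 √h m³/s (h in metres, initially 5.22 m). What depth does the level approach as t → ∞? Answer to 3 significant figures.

Level balance: A dh/dt = 0.0169 − 0.00899 √h. Setting dh/dt = 0:
Q_in = 0.00899 √h_ss ⇒ √h_ss = 0.0169/0.00899 = 1.8799.
h_ss = 1.8799² = 3.5339 m. (Since h₀ = 5.22 m > h_ss, the level will fall toward this value.)

3.53 m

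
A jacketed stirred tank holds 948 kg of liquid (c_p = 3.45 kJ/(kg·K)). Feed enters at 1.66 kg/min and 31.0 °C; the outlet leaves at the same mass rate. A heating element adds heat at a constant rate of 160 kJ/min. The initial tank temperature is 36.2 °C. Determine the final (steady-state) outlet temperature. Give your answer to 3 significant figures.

58.9 °C

M c_p dT/dt = ṁ c_p (T_in − T) + Q̇.
At steady state dT/dt = 0 ⇒ T_ss = T_in + Q̇/(ṁ c_p) = 31.0 + 160/(1.66·3.45) = 58.938 °C.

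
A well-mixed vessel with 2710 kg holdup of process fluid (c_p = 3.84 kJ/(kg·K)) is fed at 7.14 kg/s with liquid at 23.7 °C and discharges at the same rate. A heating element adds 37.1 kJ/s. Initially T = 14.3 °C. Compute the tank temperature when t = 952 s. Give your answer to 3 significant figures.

24.2 °C

M c_p dT/dt = ṁ c_p (T_in − T) + Q̇.
Rearrange: dT/dt = (T_ss − T)/τ with τ = M/ṁ = 379.55 s and T_ss = T_in + Q̇/(ṁ c_p) = 25.053 °C.
This is linear first-order; T(t) = T_ss + (T₀ − T_ss) e^(−t/τ).
T(952) = 25.053 + (-10.753)·e^(−952/379.55) = 25.053 + (-10.753)·0.081413 = 24.178 °C.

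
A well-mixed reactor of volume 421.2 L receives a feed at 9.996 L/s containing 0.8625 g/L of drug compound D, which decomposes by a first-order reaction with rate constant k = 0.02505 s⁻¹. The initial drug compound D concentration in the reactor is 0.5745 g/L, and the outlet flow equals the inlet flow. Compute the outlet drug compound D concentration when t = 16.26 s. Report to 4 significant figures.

V dC/dt = Q(C_in − C) − k V C.
dC/dt = (Q/V) C_in − (Q/V + k) C; effective rate a = Q/V + k = 0.0237322 + 0.02505 = 0.0487822 s⁻¹.
C_ss = Q C_in/(Q + kV) = 0.419600 g/L; C(t) = C_ss + (C₀ − C_ss) e^(−a t).
C(16.26) = 0.419600 + (0.154900)·e^(−0.0487822·16.26) = 0.419600 + (0.154900)·0.452396 = 0.489676 g/L.

0.4897 g/L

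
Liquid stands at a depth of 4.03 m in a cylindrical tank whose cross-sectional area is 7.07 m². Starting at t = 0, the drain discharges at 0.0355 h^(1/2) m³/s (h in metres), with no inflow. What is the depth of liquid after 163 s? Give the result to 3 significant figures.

Volume balance on the tank: A dh/dt = −0.0355 √h.
Separate and integrate: 2(√h − √h₀) = −(0.0355/A) t.
√h = √4.03 − 0.0355·163/(2·7.07) = 2.0075 − 0.40923 = 1.5983.
h = 1.5983² = 2.5544 m.

2.55 m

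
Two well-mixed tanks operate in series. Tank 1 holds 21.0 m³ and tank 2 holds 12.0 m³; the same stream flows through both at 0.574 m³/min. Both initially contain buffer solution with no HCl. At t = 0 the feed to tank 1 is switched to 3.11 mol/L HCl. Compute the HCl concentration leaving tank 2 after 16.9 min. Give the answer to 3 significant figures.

0.385 mol/L

Species balance on tank i: dCᵢ/dt = (Cᵢ₋₁ − Cᵢ)/τᵢ with τᵢ = Vᵢ/Q.
τ₁ = 21.0/0.574 = 36.585 min; τ₂ = 12.0/0.574 = 20.906 min.
Tank 1: C₁ = C_in(1 − e^(−t/τ₁)). Tank 2 (τ₁ ≠ τ₂): C₂ = C_in[1 − (τ₁ e^(−t/τ₁) − τ₂ e^(−t/τ₂))/(τ₁ − τ₂)].
At t = 16.9: e^(−t/τ₁) = 0.63006, e^(−t/τ₂) = 0.44558.
C₂ = 3.11·[1 − (36.585·0.63006 − 20.906·0.44558)/(15.679)] = 3.11·0.12395 = 0.38550 mol/L.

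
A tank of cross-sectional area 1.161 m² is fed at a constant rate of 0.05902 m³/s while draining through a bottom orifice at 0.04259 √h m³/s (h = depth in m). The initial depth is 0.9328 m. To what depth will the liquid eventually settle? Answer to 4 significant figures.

1.920 m

A dh/dt = Q_in − 0.04259 √h. Steady state requires inflow = outflow:
Q_in = 0.04259 √h_ss ⇒ √h_ss = 0.05902/0.04259 = 1.38577.
h_ss = 1.38577² = 1.92036 m. (Since h₀ = 0.9328 m < h_ss, the level will rise toward this value.)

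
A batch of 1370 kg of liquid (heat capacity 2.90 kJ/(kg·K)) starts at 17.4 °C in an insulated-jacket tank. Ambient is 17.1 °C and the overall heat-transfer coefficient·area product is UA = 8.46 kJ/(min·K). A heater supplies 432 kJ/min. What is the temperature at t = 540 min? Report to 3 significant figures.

52.1 °C

Lumped-capacitance energy balance: M c_p dT/dt = UA(T_amb − T) + Q̇.
dT/dt = (T_ss − T)/τ with T_ss = T_amb + Q̇/UA = 17.1 + 432/8.46 = 68.164 °C, τ = M c_p/UA = 1370·2.90/8.46 = 469.62 min.
Integrating: T(t) = T_ss + (T₀ − T_ss) e^(−t/τ).
T(540) = 68.164 + (-50.764)·0.31668 = 52.088 °C.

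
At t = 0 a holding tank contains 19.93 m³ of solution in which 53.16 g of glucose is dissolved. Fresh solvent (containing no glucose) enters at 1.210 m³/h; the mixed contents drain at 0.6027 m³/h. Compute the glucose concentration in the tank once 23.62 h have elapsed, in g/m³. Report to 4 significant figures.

0.9056 g/m³

Let m(t) be the amount of glucose. Volume: V(t) = V₀ + (Q_in − Q_out) t = 19.93 + 0.607300 t; V(23.62) = 34.2744 m³.
Solute balance: dm/dt = 0 − Q_out C = −Q_out m/V(t).
dm/m = −Q_out dt/(V₀ + 0.607300 t); integrating gives ln(m/m₀) = −(Q_out/(Q_in−Q_out)) ln(V/V₀).
m = m₀ (V₀/V)^(Q_out/(Q_in−Q_out)) = 53.16 × (19.93/34.2744)^(0.992425) = 31.0388 g.
C = m/V = 31.0388/34.2744 = 0.905598 g/m³.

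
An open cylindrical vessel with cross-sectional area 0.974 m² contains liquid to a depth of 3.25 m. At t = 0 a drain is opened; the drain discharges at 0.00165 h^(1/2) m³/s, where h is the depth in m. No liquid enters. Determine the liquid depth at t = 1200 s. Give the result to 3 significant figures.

A dh/dt = −Q_out = −0.00165 √h.
∫ h^(−1/2) dh = −(0.00165/A) ∫ dt, giving 2√h = 2√h₀ − (0.00165/A) t.
√h = √3.25 − 0.00165·1200/(2·0.974) = 1.8028 − 1.0164 = 0.78635.
h = 0.78635² = 0.61834 m.

0.618 m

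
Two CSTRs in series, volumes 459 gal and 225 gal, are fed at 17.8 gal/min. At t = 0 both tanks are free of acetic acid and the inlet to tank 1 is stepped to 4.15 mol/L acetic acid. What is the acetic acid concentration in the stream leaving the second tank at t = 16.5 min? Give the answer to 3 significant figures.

0.939 mol/L

Each tank obeys Vᵢ dCᵢ/dt = Q(Cᵢ₋₁ − Cᵢ), so τᵢ = Vᵢ/Q.
τ₁ = 459/17.8 = 25.787 min; τ₂ = 225/17.8 = 12.640 min.
Tank 1: C₁ = C_in(1 − e^(−t/τ₁)). Tank 2 (τ₁ ≠ τ₂): C₂ = C_in[1 − (τ₁ e^(−t/τ₁) − τ₂ e^(−t/τ₂))/(τ₁ − τ₂)].
At t = 16.5: e^(−t/τ₁) = 0.52736, e^(−t/τ₂) = 0.27108.
C₂ = 4.15·[1 − (25.787·0.52736 − 12.640·0.27108)/(13.146)] = 4.15·0.22622 = 0.93880 mol/L.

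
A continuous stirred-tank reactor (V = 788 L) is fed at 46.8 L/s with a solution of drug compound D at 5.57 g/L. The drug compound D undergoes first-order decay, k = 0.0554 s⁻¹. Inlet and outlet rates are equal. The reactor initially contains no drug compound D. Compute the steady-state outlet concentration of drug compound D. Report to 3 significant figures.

V dC/dt = Q(C_in − C) − k V C.
Steady state (dC/dt = 0): C_ss = Q C_in/(Q + kV) = C_in/(1 + kV/Q).
C_ss = 46.8·5.57/(46.8 + 0.0554·788) = 260.68/90.455 = 2.8818 g/L.

2.88 g/L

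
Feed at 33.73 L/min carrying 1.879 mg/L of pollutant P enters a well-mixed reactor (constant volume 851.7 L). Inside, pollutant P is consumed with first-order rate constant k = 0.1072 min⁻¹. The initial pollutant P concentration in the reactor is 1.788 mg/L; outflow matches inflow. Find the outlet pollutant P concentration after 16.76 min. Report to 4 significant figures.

0.6163 mg/L

V dC/dt = Q(C_in − C) − k V C.
dC/dt = (Q/V) C_in − (Q/V + k) C; effective rate a = Q/V + k = 0.0396031 + 0.1072 = 0.146803 min⁻¹.
C_ss = Q C_in/(Q + kV) = 0.506899 mg/L; C(t) = C_ss + (C₀ − C_ss) e^(−a t).
C(16.76) = 0.506899 + (1.28110)·e^(−0.146803·16.76) = 0.506899 + (1.28110)·0.0853990 = 0.616303 mg/L.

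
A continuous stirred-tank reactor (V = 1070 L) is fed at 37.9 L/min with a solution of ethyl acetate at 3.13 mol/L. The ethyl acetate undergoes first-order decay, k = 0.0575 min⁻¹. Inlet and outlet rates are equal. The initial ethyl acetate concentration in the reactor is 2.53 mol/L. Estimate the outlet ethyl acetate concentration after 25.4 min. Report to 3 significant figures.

1.32 mol/L

V dC/dt = Q(C_in − C) − k V C.
dC/dt = (Q/V) C_in − (Q/V + k) C; effective rate a = Q/V + k = 0.035421 + 0.0575 = 0.092921 min⁻¹.
C_ss = Q C_in/(Q + kV) = 1.1931 mol/L; C(t) = C_ss + (C₀ − C_ss) e^(−a t).
C(25.4) = 1.1931 + (1.3369)·e^(−0.092921·25.4) = 1.1931 + (1.3369)·0.094403 = 1.3193 mol/L.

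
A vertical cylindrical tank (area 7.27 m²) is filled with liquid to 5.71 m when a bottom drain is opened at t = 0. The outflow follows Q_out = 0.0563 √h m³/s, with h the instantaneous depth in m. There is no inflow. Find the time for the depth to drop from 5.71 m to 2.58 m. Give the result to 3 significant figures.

202 s

With no inflow, A dh/dt = −0.0563 √h.
∫ h^(−1/2) dh = −(0.0563/A) ∫ dt, giving 2√h = 2√h₀ − (0.0563/A) t.
t = 2A(√h₀ − √h)/0.0563 = 2·7.27·(√5.71 − √2.58)/0.0563
  = 14.540 × (2.3896 − 1.6062) / 0.0563 = 202.30 s.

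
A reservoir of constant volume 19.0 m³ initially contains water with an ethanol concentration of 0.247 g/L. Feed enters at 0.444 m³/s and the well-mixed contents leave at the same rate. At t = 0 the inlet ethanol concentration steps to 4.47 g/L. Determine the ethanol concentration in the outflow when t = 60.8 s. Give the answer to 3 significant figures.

3.45 g/L

Species balance on the tank: V dC/dt = Q(C_in − C).
So dC/dt = (C_in − C)/τ with τ = V/Q = 19.0/0.444 = 42.793 s.
Integrating: C(t) = C_in + (C₀ − C_in) e^(−t/τ).
C(60.8) = 4.47 + (0.247 − 4.47)·e^(−60.8/42.793) = 4.47 + (-4.2230)·0.24152 = 3.4501 g/L.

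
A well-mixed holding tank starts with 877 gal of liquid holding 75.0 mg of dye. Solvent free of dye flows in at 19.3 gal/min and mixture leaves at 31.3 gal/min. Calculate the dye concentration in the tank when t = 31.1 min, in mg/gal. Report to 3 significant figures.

Total volume: dV/dt = Q_in − Q_out = -12.000 gal/min, so V(t) = 877 − 12.000 t and V(31.1) = 503.80 gal.
No dye enters, so dm/dt = −Q_out · (m/V).
Separate: dm/m = −Q_out dt/V(t) ⇒ ln(m/m₀) = −(Q_out/(Q_in−Q_out)) ln(V/V₀).
m = m₀ (V₀/V)^(Q_out/(Q_in−Q_out)) = 75.0 × (877/503.80)^(-2.6083) = 17.666 mg.
C = m/V = 17.666/503.80 = 0.035065 mg/gal.

0.0351 mg/gal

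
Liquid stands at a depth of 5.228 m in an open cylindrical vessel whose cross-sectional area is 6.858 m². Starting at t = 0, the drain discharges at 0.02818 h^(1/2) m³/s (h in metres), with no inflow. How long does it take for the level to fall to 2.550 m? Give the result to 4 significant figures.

With no inflow, A dh/dt = −0.02818 √h.
∫ h^(−1/2) dh = −(0.02818/A) ∫ dt, giving 2√h = 2√h₀ − (0.02818/A) t.
t = 2A(√h₀ − √h)/0.02818 = 2·6.858·(√5.228 − √2.550)/0.02818
  = 13.7160 × (2.28648 − 1.59687) / 0.02818 = 335.653 s.

335.7 s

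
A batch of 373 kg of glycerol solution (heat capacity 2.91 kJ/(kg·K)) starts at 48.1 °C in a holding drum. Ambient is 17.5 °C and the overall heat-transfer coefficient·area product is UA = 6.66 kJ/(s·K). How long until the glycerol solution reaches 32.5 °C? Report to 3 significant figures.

M c_p dT/dt = −UA(T − T_amb).
τ = M c_p/UA = 162.98 s; T_ss = T_amb = 17.500 °C.
T(t) = T_ss + (T₀ − T_ss)e^(−t/τ); set T = 32.5:
t = −τ ln[(T − T_ss)/(T₀ − T_ss)] = −162.98 · ln(0.49020) = 116.19 s.

116 s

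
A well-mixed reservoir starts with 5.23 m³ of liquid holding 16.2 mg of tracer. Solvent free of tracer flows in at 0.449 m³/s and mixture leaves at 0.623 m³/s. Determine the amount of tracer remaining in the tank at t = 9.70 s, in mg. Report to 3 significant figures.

Total volume: dV/dt = Q_in − Q_out = -0.17400 m³/s, so V(t) = 5.23 − 0.17400 t and V(9.70) = 3.5422 m³.
Species balance (pure solvent in): dm/dt = −Q_out · m/V(t).
dm/m = −Q_out dt/(V₀ − 0.17400 t); integrating gives ln(m/m₀) = −(Q_out/(Q_in−Q_out)) ln(V/V₀).
m = m₀ (V₀/V)^(Q_out/(Q_in−Q_out)) = 16.2 × (5.23/3.5422)^(-3.5805) = 4.0142 mg.

4.01 mg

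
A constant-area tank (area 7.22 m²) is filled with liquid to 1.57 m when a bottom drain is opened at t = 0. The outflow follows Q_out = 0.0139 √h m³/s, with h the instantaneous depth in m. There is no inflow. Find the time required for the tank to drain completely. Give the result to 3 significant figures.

With no inflow, A dh/dt = −0.0139 √h.
∫ h^(−1/2) dh = −(0.0139/A) ∫ dt, giving 2√h = 2√h₀ − (0.0139/A) t.
Set h = 0: 2√h₀ = (0.0139/A) t_empty ⇒ t_empty = 2A√h₀/0.0139.
t_empty = 2·7.22·√1.57/0.0139 = 14.440·1.2530/0.0139 = 1301.7 s.

1300 s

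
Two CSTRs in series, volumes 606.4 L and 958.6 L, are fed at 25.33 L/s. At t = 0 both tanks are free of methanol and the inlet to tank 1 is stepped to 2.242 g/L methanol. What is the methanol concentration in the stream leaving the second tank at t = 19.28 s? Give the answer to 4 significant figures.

0.3009 g/L

Each tank obeys Vᵢ dCᵢ/dt = Q(Cᵢ₋₁ − Cᵢ), so τᵢ = Vᵢ/Q.
τ₁ = 606.4/25.33 = 23.9400 s; τ₂ = 958.6/25.33 = 37.8445 s.
Tank 1: C₁ = C_in(1 − e^(−t/τ₁)). Tank 2 (τ₁ ≠ τ₂): C₂ = C_in[1 − (τ₁ e^(−t/τ₁) − τ₂ e^(−t/τ₂))/(τ₁ − τ₂)].
At t = 19.28: e^(−t/τ₁) = 0.446933, e^(−t/τ₂) = 0.600824.
C₂ = 2.242·[1 − (23.9400·0.446933 − 37.8445·0.600824)/(-13.9045)] = 2.242·0.134215 = 0.300910 g/L.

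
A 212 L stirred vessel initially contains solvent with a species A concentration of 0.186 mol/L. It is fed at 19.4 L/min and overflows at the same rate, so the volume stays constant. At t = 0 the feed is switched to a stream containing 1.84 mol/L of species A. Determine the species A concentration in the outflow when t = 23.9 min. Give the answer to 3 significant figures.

Transient balance on the dissolved component: V dC/dt = Q(C_in − C).
Rewrite as dC/dt + C/τ = C_in/τ, τ = V/Q = 10.928 min.
Solution: C(t) = C_in + (C₀ − C_in) e^(−t/τ).
C(23.9) = 1.84 + (0.186 − 1.84)·e^(−23.9/10.928) = 1.84 + (-1.6540)·0.11224 = 1.6543 mol/L.

1.65 mol/L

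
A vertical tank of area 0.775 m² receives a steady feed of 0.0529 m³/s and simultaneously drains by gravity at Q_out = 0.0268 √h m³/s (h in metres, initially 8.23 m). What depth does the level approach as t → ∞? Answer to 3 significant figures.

Accumulation of liquid (constant cross-section A): A dh/dt = Q_in − 0.0268 √h. At steady state dh/dt = 0:
Q_in = 0.0268 √h_ss ⇒ √h_ss = 0.0529/0.0268 = 1.9739.
h_ss = 1.9739² = 3.8962 m. (Since h₀ = 8.23 m > h_ss, the level will fall toward this value.)

3.90 m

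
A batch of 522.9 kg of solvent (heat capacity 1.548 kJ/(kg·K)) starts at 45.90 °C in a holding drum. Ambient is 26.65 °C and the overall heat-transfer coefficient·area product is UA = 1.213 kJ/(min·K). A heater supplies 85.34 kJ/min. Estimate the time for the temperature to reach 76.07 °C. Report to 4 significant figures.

Unsteady energy balance on the tank contents: M c_p dT/dt = −UA(T − T_amb) + Q̇.
τ = M c_p/UA = 667.312 min; T_ss = T_amb + Q̇/UA = 26.65 + 85.34/1.213 = 97.0045 °C.
T(t) = T_ss + (T₀ − T_ss)e^(−t/τ); set T = 76.07:
t = −τ ln[(T − T_ss)/(T₀ − T_ss)] = −667.312 · ln(0.409641) = 595.559 min.

595.6 min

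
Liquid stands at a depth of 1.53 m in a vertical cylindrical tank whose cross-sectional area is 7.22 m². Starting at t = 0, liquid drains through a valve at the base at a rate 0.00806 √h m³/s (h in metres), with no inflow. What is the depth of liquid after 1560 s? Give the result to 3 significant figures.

0.134 m

With no inflow, A dh/dt = −0.00806 √h.
Separate and integrate: 2(√h − √h₀) = −(0.00806/A) t.
√h = √1.53 − 0.00806·1560/(2·7.22) = 1.2369 − 0.87075 = 0.36618.
h = 0.36618² = 0.13409 m.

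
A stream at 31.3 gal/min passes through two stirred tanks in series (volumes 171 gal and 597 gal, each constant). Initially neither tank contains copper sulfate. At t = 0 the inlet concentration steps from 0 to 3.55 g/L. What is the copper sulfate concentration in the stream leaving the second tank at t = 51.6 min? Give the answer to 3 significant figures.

Each tank obeys Vᵢ dCᵢ/dt = Q(Cᵢ₋₁ − Cᵢ), so τᵢ = Vᵢ/Q.
τ₁ = 171/31.3 = 5.4633 min; τ₂ = 597/31.3 = 19.073 min.
Solving the cascade with C₁(0)=C₂(0)=0 gives C₂(t) = C_in[1 − (τ₁ e^(−t/τ₁) − τ₂ e^(−t/τ₂))/(τ₁ − τ₂)].
At t = 51.6: e^(−t/τ₁) = 7.9091e-05, e^(−t/τ₂) = 0.066848.
C₂ = 3.55·[1 − (5.4633·7.9091e-05 − 19.073·0.066848)/(-13.610)] = 3.55·0.90635 = 3.2175 g/L.

3.22 g/L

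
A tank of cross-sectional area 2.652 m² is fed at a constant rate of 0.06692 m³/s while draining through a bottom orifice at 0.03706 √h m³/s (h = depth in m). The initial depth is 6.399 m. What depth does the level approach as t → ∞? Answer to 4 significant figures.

3.261 m

Mass balance (ρ constant): A dh/dt = Q_in − 0.03706 √h. At steady state dh/dt = 0:
Q_in = 0.03706 √h_ss ⇒ √h_ss = 0.06692/0.03706 = 1.80572.
h_ss = 1.80572² = 3.26063 m. (Since h₀ = 6.399 m > h_ss, the level will fall toward this value.)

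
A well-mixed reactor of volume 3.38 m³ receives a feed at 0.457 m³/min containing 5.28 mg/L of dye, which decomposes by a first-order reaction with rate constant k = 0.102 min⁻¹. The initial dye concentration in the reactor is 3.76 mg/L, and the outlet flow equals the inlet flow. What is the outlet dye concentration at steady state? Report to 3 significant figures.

3.01 mg/L

Species balance: V dC/dt = Q C_in − Q C − k V C.
At steady state: 0 = Q C_in − (Q + kV) C_ss, so C_ss = Q C_in/(Q + kV).
C_ss = 0.457·5.28/(0.457 + 0.102·3.38) = 2.4130/0.80176 = 3.0096 mg/L.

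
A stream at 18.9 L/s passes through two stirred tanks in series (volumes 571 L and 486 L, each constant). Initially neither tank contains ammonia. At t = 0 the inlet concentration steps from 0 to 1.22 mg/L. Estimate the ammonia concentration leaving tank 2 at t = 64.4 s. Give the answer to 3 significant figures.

0.818 mg/L

Species balance on tank i: dCᵢ/dt = (Cᵢ₋₁ − Cᵢ)/τᵢ with τᵢ = Vᵢ/Q.
τ₁ = 571/18.9 = 30.212 s; τ₂ = 486/18.9 = 25.714 s.
Solving the cascade with C₁(0)=C₂(0)=0 gives C₂(t) = C_in[1 − (τ₁ e^(−t/τ₁) − τ₂ e^(−t/τ₂))/(τ₁ − τ₂)].
At t = 64.4: e^(−t/τ₁) = 0.11864, e^(−t/τ₂) = 0.081721.
C₂ = 1.22·[1 − (30.212·0.11864 − 25.714·0.081721)/(4.4974)] = 1.22·0.67024 = 0.81770 mg/L.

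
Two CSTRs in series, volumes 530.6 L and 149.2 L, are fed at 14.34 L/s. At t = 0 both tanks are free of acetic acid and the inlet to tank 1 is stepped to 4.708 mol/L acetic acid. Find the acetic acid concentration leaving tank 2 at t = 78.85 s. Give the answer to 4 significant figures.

Time constants: τᵢ = Vᵢ/Q for each well-mixed tank.
τ₁ = 530.6/14.34 = 37.0014 s; τ₂ = 149.2/14.34 = 10.4045 s.
Solving the cascade with C₁(0)=C₂(0)=0 gives C₂(t) = C_in[1 − (τ₁ e^(−t/τ₁) − τ₂ e^(−t/τ₂))/(τ₁ − τ₂)].
At t = 78.85: e^(−t/τ₁) = 0.118718, e^(−t/τ₂) = 0.000511339.
C₂ = 4.708·[1 − (37.0014·0.118718 − 10.4045·0.000511339)/(26.5969)] = 4.708·0.835040 = 3.93137 mol/L.

3.931 mol/L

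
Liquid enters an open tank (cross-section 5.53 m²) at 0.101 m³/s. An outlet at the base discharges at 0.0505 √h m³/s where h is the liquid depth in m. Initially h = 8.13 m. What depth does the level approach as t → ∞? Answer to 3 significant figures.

4.00 m

A dh/dt = Q_in − 0.0505 √h. Steady state requires inflow = outflow:
Q_in = 0.0505 √h_ss ⇒ √h_ss = 0.101/0.0505 = 2.0000.
h_ss = 2.0000² = 4.0000 m. (Since h₀ = 8.13 m > h_ss, the level will fall toward this value.)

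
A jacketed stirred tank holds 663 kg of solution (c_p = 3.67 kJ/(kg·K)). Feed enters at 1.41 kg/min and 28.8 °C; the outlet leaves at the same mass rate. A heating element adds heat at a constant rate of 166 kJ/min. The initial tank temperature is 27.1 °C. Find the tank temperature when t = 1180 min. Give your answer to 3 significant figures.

58.1 °C

M c_p dT/dt = ṁ c_p (T_in − T) + Q̇.
τ = M/ṁ = 470.21 min; T_ss = T_in + Q̇/(ṁ c_p) = 28.8 + 166/(1.41·3.67) = 60.879 °C.
T approaches T_ss exponentially: T(t) = T_ss + (T₀ − T_ss) e^(−t/τ).
T(1180) = 60.879 + (-33.779)·e^(−1180/470.21) = 60.879 + (-33.779)·0.081309 = 58.133 °C.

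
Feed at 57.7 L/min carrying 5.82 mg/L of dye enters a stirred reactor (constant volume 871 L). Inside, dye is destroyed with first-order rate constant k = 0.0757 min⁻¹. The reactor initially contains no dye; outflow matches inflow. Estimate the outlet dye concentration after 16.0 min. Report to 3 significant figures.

2.44 mg/L

Species balance: V dC/dt = Q C_in − Q C − k V C.
dC/dt = (Q/V) C_in − (Q/V + k) C; effective rate a = Q/V + k = 0.066246 + 0.0757 = 0.14195 min⁻¹.
C_ss = Q C_in/(Q + kV) = 2.7162 mg/L; C(t) = C_ss + (C₀ − C_ss) e^(−a t).
C(16.0) = 2.7162 + (-2.7162)·e^(−0.14195·16.0) = 2.7162 + (-2.7162)·0.10320 = 2.4359 mg/L.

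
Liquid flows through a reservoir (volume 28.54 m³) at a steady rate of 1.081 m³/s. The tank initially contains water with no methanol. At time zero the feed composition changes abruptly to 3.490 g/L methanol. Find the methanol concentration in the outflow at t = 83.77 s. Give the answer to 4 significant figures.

Accumulation = in − out for the solute gives V dC/dt = Q(C_in − C).
So dC/dt = (C_in − C)/τ with τ = V/Q = 28.54/1.081 = 26.4015 s.
This is linear first-order; C(t) = C_in + (C₀ − C_in) e^(−t/τ).
C(83.77) = 3.490 + (0 − 3.490)·e^(−83.77/26.4015) = 3.490 + (-3.49000)·0.0418808 = 3.34384 g/L.

3.344 g/L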